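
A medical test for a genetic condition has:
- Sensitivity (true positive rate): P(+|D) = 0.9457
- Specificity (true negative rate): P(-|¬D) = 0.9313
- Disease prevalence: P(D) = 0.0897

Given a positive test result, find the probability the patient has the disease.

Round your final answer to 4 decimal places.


Let D = has disease, + = positive test

Given:
- P(D) = 0.0897 (prevalence)
- P(+|D) = 0.9457 (sensitivity)
- P(-|¬D) = 0.9313 (specificity)
- P(+|¬D) = 0.0687 (false positive rate = 1 - specificity)

Step 1: Find P(+)
P(+) = P(+|D)P(D) + P(+|¬D)P(¬D)
     = 0.9457 × 0.0897 + 0.0687 × 0.9103
     = 0.08482929 + 0.06253761
     = 0.14736690

Step 2: Apply Bayes' theorem for P(D|+)
P(D|+) = P(+|D)P(D) / P(+)
       = 0.08482929 / 0.14736690
       = 0.5756


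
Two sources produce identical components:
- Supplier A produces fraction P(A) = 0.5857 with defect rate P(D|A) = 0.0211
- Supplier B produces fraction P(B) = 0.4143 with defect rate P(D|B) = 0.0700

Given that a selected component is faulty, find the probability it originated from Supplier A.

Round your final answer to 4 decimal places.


Let A = from Supplier A, D = faulty

Given:
- P(A) = 0.5857, P(B) = 0.4143
- P(D|A) = 0.0211, P(D|B) = 0.0700

Step 1: Find P(D)
P(D) = P(D|A)P(A) + P(D|B)P(B)
     = 0.0211 × 0.5857 + 0.0700 × 0.4143
     = 0.01235827 + 0.02900100
     = 0.04135927

Step 2: Apply Bayes' theorem
P(A|D) = P(D|A)P(A) / P(D)
       = 0.01235827 / 0.04135927
       = 0.2988


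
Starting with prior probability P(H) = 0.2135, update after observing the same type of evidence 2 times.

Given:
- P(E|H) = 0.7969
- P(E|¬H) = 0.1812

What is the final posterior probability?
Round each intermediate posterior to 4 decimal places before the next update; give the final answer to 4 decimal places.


Sequential Bayesian updating:

Initial prior: P(H) = 0.2135

Update 1:
  P(E) = 0.7969 × 0.2135 + 0.1812 × 0.7865 = 0.17013815 + 0.14251380 = 0.31265195
  P(H|E) = 0.17013815 / 0.31265195 = 0.5442

Update 2:
  P(E) = 0.7969 × 0.5442 + 0.1812 × 0.4558 = 0.43367298 + 0.08259096 = 0.51626394
  P(H|E) = 0.43367298 / 0.51626394 = 0.8400

Final posterior: 0.8400


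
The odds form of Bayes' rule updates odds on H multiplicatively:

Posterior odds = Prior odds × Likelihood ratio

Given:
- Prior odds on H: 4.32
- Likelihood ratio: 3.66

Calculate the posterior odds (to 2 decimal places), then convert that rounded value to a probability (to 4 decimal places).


Step 1: Calculate posterior odds
Posterior odds = Prior odds × LR
               = 4.32 × 3.66
               = 15.81

Step 2: Convert to probability
P(H|E) = Posterior odds / (1 + Posterior odds)
       = 15.81 / (1 + 15.81)
       = 15.81 / 16.81
       = 0.9405

The evidence increased P(H) from 0.8120 to 0.9405.


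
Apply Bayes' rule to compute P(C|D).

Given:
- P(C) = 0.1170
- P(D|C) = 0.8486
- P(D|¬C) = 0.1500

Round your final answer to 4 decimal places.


Bayes' theorem: P(C|D) = P(D|C) × P(C) / P(D)

Step 1: Calculate P(D) using law of total probability
P(D) = P(D|C)P(C) + P(D|¬C)P(¬C)
     = 0.8486 × 0.1170 + 0.1500 × 0.8830
     = 0.09928620 + 0.13245000
     = 0.23173620

Step 2: Apply Bayes' theorem
P(C|D) = P(D|C) × P(C) / P(D)
       = 0.09928620 / 0.23173620
       = 0.4284


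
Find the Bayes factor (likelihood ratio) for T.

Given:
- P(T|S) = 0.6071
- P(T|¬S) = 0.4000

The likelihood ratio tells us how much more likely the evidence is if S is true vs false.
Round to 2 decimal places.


Likelihood Ratio (LR) = P(T|S) / P(T|¬S)

LR = 0.6071 / 0.4000
   = 1.52

The evidence is 1.52 times more likely if S is true than if S is false.
Since LR > 1, the evidence supports S over ¬S.


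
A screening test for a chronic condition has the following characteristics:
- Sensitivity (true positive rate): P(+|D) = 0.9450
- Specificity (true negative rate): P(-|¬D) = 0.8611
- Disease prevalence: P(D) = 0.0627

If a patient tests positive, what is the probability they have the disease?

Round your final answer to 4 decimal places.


Let D = has disease, + = positive test

Given:
- P(D) = 0.0627 (prevalence)
- P(+|D) = 0.9450 (sensitivity)
- P(-|¬D) = 0.8611 (specificity)
- P(+|¬D) = 0.1389 (false positive rate = 1 - specificity)

Step 1: Find P(+)
P(+) = P(+|D)P(D) + P(+|¬D)P(¬D)
     = 0.9450 × 0.0627 + 0.1389 × 0.9373
     = 0.05925150 + 0.13019097
     = 0.18944247

Step 2: Apply Bayes' theorem for P(D|+)
P(D|+) = P(+|D)P(D) / P(+)
       = 0.05925150 / 0.18944247
       = 0.3128


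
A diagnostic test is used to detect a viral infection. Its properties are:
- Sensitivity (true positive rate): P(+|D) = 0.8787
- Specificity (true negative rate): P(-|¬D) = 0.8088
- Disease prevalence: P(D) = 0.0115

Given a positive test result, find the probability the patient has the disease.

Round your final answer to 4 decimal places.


Let D = has disease, + = positive test

Given:
- P(D) = 0.0115 (prevalence)
- P(+|D) = 0.8787 (sensitivity)
- P(-|¬D) = 0.8088 (specificity)
- P(+|¬D) = 0.1912 (false positive rate = 1 - specificity)

Step 1: Find P(+)
P(+) = P(+|D)P(D) + P(+|¬D)P(¬D)
     = 0.8787 × 0.0115 + 0.1912 × 0.9885
     = 0.01010505 + 0.18900120
     = 0.19910625

Step 2: Apply Bayes' theorem for P(D|+)
P(D|+) = P(+|D)P(D) / P(+)
       = 0.01010505 / 0.19910625
       = 0.0508


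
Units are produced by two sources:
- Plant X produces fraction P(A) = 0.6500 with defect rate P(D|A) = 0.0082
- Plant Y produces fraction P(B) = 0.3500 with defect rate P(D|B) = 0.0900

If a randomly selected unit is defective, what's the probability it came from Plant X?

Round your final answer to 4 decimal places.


Let A = from Plant X, D = defective

Given:
- P(A) = 0.6500, P(B) = 0.3500
- P(D|A) = 0.0082, P(D|B) = 0.0900

Step 1: Find P(D)
P(D) = P(D|A)P(A) + P(D|B)P(B)
     = 0.0082 × 0.6500 + 0.0900 × 0.3500
     = 0.00533000 + 0.03150000
     = 0.03683000

Step 2: Apply Bayes' theorem
P(A|D) = P(D|A)P(A) / P(D)
       = 0.00533000 / 0.03683000
       = 0.1447


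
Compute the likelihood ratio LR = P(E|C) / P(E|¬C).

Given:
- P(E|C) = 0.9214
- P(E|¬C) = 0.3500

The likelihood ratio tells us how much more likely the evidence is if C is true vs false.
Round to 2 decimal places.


Likelihood Ratio (LR) = P(E|C) / P(E|¬C)

LR = 0.9214 / 0.3500
   = 2.63

The evidence is 2.63 times more likely if C is true than if C is false.
Since LR > 1, the evidence supports C over ¬C.


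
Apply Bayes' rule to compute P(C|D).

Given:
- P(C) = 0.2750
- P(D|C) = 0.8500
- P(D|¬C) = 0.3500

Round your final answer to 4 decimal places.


Bayes' theorem: P(C|D) = P(D|C) × P(C) / P(D)

Step 1: Calculate P(D) using law of total probability
P(D) = P(D|C)P(C) + P(D|¬C)P(¬C)
     = 0.8500 × 0.2750 + 0.3500 × 0.7250
     = 0.23375000 + 0.25375000
     = 0.48750000

Step 2: Apply Bayes' theorem
P(C|D) = P(D|C) × P(C) / P(D)
       = 0.23375000 / 0.48750000
       = 0.4795


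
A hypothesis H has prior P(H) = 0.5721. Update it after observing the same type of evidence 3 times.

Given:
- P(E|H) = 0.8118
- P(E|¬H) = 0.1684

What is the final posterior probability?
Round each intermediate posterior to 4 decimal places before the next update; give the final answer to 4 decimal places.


Sequential Bayesian updating:

Initial prior: P(H) = 0.5721

Update 1:
  P(E) = 0.8118 × 0.5721 + 0.1684 × 0.4279 = 0.46443078 + 0.07205836 = 0.53648914
  P(H|E) = 0.46443078 / 0.53648914 = 0.8657

Update 2:
  P(E) = 0.8118 × 0.8657 + 0.1684 × 0.1343 = 0.70277526 + 0.02261612 = 0.72539138
  P(H|E) = 0.70277526 / 0.72539138 = 0.9688

Update 3:
  P(E) = 0.8118 × 0.9688 + 0.1684 × 0.0312 = 0.78647184 + 0.00525408 = 0.79172592
  P(H|E) = 0.78647184 / 0.79172592 = 0.9934

Final posterior: 0.9934


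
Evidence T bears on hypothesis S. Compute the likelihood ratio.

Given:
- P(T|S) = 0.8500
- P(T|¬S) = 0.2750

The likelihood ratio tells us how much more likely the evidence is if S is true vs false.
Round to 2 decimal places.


Likelihood Ratio (LR) = P(T|S) / P(T|¬S)

LR = 0.8500 / 0.2750
   = 3.09

The evidence is 3.09 times more likely if S is true than if S is false.
LR > 1, so observing T raises the odds in favor of S.


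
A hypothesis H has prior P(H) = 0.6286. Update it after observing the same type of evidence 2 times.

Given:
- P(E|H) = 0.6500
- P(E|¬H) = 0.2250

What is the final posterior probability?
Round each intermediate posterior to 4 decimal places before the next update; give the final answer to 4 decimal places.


Sequential Bayesian updating:

Initial prior: P(H) = 0.6286

Update 1:
  P(E) = 0.6500 × 0.6286 + 0.2250 × 0.3714 = 0.40859000 + 0.08356500 = 0.49215500
  P(H|E) = 0.40859000 / 0.49215500 = 0.8302

Update 2:
  P(E) = 0.6500 × 0.8302 + 0.2250 × 0.1698 = 0.53963000 + 0.03820500 = 0.57783500
  P(H|E) = 0.53963000 / 0.57783500 = 0.9339

Final posterior: 0.9339


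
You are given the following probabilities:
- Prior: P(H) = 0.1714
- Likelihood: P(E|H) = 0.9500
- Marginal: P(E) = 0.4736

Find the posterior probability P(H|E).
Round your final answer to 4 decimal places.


Using Bayes' theorem:

P(H|E) = P(E|H) × P(H) / P(E)
       = 0.9500 × 0.1714 / 0.4736
       = 0.16283000 / 0.4736
       = 0.3438

The evidence strengthens our belief in H.
Prior: 0.1714 → Posterior: 0.3438


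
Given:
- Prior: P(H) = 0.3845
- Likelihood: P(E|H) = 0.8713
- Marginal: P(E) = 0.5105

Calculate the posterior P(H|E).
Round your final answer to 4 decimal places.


Using Bayes' theorem:

P(H|E) = P(E|H) × P(H) / P(E)
       = 0.8713 × 0.3845 / 0.5105
       = 0.33501485 / 0.5105
       = 0.6562

The evidence strengthens our belief in H.
Prior: 0.3845 → Posterior: 0.6562


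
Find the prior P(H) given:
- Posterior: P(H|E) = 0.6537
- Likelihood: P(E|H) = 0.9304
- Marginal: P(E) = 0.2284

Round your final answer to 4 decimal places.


From Bayes' theorem: P(H|E) = P(E|H) × P(H) / P(E)

Rearranging for P(H):
P(H) = P(H|E) × P(E) / P(E|H)
     = 0.6537 × 0.2284 / 0.9304
     = 0.14930508 / 0.9304
     = 0.1605


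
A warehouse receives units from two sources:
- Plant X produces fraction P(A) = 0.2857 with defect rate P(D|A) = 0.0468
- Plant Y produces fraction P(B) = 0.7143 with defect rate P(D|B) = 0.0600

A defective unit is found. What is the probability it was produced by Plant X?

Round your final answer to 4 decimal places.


Let A = from Plant X, D = defective

Given:
- P(A) = 0.2857, P(B) = 0.7143
- P(D|A) = 0.0468, P(D|B) = 0.0600

Step 1: Find P(D)
P(D) = P(D|A)P(A) + P(D|B)P(B)
     = 0.0468 × 0.2857 + 0.0600 × 0.7143
     = 0.01337076 + 0.04285800
     = 0.05622876

Step 2: Apply Bayes' theorem
P(A|D) = P(D|A)P(A) / P(D)
       = 0.01337076 / 0.05622876
       = 0.2378


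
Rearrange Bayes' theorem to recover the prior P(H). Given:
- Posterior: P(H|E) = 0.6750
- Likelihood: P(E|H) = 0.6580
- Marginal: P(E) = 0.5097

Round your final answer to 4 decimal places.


From Bayes' theorem: P(H|E) = P(E|H) × P(H) / P(E)

Rearranging for P(H):
P(H) = P(H|E) × P(E) / P(E|H)
     = 0.6750 × 0.5097 / 0.6580
     = 0.34404750 / 0.6580
     = 0.5229


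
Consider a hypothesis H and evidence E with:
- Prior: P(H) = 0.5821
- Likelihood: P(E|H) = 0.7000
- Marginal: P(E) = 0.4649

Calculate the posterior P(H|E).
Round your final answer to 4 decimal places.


Using Bayes' theorem:

P(H|E) = P(E|H) × P(H) / P(E)
       = 0.7000 × 0.5821 / 0.4649
       = 0.40747000 / 0.4649
       = 0.8765

The evidence strengthens our belief in H.
Prior: 0.5821 → Posterior: 0.8765


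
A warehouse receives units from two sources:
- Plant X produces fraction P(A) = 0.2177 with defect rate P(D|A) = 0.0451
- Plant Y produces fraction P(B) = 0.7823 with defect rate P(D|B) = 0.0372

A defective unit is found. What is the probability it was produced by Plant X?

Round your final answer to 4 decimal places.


Let A = from Plant X, D = defective

Given:
- P(A) = 0.2177, P(B) = 0.7823
- P(D|A) = 0.0451, P(D|B) = 0.0372

Step 1: Find P(D)
P(D) = P(D|A)P(A) + P(D|B)P(B)
     = 0.0451 × 0.2177 + 0.0372 × 0.7823
     = 0.00981827 + 0.02910156
     = 0.03891983

Step 2: Apply Bayes' theorem
P(A|D) = P(D|A)P(A) / P(D)
       = 0.00981827 / 0.03891983
       = 0.2523


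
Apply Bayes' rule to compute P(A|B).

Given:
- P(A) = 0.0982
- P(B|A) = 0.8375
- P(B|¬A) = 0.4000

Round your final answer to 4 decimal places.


Bayes' theorem: P(A|B) = P(B|A) × P(A) / P(B)

Step 1: Calculate P(B) using law of total probability
P(B) = P(B|A)P(A) + P(B|¬A)P(¬A)
     = 0.8375 × 0.0982 + 0.4000 × 0.9018
     = 0.08224250 + 0.36072000
     = 0.44296250

Step 2: Apply Bayes' theorem
P(A|B) = P(B|A) × P(A) / P(B)
       = 0.08224250 / 0.44296250
       = 0.1857


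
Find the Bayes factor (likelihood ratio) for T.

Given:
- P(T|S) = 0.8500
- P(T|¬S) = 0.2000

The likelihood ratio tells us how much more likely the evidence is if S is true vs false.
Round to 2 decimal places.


Likelihood Ratio (LR) = P(T|S) / P(T|¬S)

LR = 0.8500 / 0.2000
   = 4.25

The evidence is 4.25 times more likely if S is true than if S is false.
Since LR > 1, the evidence supports S over ¬S.


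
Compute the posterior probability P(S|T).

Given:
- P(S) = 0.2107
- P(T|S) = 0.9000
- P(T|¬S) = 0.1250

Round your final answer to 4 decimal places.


Bayes' theorem: P(S|T) = P(T|S) × P(S) / P(T)

Step 1: Calculate P(T) using law of total probability
P(T) = P(T|S)P(S) + P(T|¬S)P(¬S)
     = 0.9000 × 0.2107 + 0.1250 × 0.7893
     = 0.18963000 + 0.09866250
     = 0.28829250

Step 2: Apply Bayes' theorem
P(S|T) = P(T|S) × P(S) / P(T)
       = 0.18963000 / 0.28829250
       = 0.6578


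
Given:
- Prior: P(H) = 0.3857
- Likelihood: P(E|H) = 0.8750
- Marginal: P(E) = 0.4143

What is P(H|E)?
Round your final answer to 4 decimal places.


Using Bayes' theorem:

P(H|E) = P(E|H) × P(H) / P(E)
       = 0.8750 × 0.3857 / 0.4143
       = 0.33748750 / 0.4143
       = 0.8146

The evidence strengthens our belief in H.
Prior: 0.3857 → Posterior: 0.8146


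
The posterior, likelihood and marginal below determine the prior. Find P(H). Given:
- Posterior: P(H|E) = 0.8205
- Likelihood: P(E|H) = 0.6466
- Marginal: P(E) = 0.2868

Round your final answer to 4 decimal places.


From Bayes' theorem: P(H|E) = P(E|H) × P(H) / P(E)

Rearranging for P(H):
P(H) = P(H|E) × P(E) / P(E|H)
     = 0.8205 × 0.2868 / 0.6466
     = 0.23531940 / 0.6466
     = 0.3639


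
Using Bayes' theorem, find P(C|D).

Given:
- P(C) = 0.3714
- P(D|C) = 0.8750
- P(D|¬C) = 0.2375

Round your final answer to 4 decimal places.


Bayes' theorem: P(C|D) = P(D|C) × P(C) / P(D)

Step 1: Calculate P(D) using law of total probability
P(D) = P(D|C)P(C) + P(D|¬C)P(¬C)
     = 0.8750 × 0.3714 + 0.2375 × 0.6286
     = 0.32497500 + 0.14929250
     = 0.47426750

Step 2: Apply Bayes' theorem
P(C|D) = P(D|C) × P(C) / P(D)
       = 0.32497500 / 0.47426750
       = 0.6852


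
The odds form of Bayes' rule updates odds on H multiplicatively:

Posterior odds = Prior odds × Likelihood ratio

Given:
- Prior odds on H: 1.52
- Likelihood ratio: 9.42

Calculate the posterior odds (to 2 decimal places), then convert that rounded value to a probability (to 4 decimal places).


Step 1: Calculate posterior odds
Posterior odds = Prior odds × LR
               = 1.52 × 9.42
               = 14.32

Step 2: Convert to probability
P(H|E) = Posterior odds / (1 + Posterior odds)
       = 14.32 / (1 + 14.32)
       = 14.32 / 15.32
       = 0.9347

The evidence increased P(H) from 0.6032 to 0.9347.


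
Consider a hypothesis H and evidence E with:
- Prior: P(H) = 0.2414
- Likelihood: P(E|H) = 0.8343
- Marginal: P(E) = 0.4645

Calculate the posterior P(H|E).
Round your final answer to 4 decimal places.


Using Bayes' theorem:

P(H|E) = P(E|H) × P(H) / P(E)
       = 0.8343 × 0.2414 / 0.4645
       = 0.20140002 / 0.4645
       = 0.4336

The evidence strengthens our belief in H.
Prior: 0.2414 → Posterior: 0.4336


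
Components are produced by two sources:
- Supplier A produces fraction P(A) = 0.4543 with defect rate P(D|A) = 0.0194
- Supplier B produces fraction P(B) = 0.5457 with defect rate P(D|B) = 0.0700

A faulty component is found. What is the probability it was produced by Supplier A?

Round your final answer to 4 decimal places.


Let A = from Supplier A, D = faulty

Given:
- P(A) = 0.4543, P(B) = 0.5457
- P(D|A) = 0.0194, P(D|B) = 0.0700

Step 1: Find P(D)
P(D) = P(D|A)P(A) + P(D|B)P(B)
     = 0.0194 × 0.4543 + 0.0700 × 0.5457
     = 0.00881342 + 0.03819900
     = 0.04701242

Step 2: Apply Bayes' theorem
P(A|D) = P(D|A)P(A) / P(D)
       = 0.00881342 / 0.04701242
       = 0.1875


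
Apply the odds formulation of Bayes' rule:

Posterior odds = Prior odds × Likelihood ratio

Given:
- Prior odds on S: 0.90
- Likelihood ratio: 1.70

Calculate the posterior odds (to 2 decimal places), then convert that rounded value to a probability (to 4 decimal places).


Step 1: Calculate posterior odds
Posterior odds = Prior odds × LR
               = 0.90 × 1.70
               = 1.53

Step 2: Convert to probability
P(S|E) = Posterior odds / (1 + Posterior odds)
       = 1.53 / (1 + 1.53)
       = 1.53 / 2.53
       = 0.6047

The evidence increased P(S) from 0.4737 to 0.6047.


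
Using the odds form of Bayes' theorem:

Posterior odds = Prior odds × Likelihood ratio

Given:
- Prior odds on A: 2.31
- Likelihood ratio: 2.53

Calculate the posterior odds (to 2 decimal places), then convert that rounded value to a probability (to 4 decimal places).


Step 1: Calculate posterior odds
Posterior odds = Prior odds × LR
               = 2.31 × 2.53
               = 5.84

Step 2: Convert to probability
P(A|E) = Posterior odds / (1 + Posterior odds)
       = 5.84 / (1 + 5.84)
       = 5.84 / 6.84
       = 0.8538

The evidence increased P(A) from 0.6979 to 0.8538.


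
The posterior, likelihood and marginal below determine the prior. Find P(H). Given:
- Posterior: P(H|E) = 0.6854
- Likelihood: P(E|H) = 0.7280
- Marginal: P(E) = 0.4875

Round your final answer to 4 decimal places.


From Bayes' theorem: P(H|E) = P(E|H) × P(H) / P(E)

Rearranging for P(H):
P(H) = P(H|E) × P(E) / P(E|H)
     = 0.6854 × 0.4875 / 0.7280
     = 0.33413250 / 0.7280
     = 0.4590


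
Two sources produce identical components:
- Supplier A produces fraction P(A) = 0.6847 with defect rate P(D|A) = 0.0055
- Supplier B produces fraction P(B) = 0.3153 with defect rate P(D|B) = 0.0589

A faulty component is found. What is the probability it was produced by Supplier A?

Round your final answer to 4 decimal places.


Let A = from Supplier A, D = faulty

Given:
- P(A) = 0.6847, P(B) = 0.3153
- P(D|A) = 0.0055, P(D|B) = 0.0589

Step 1: Find P(D)
P(D) = P(D|A)P(A) + P(D|B)P(B)
     = 0.0055 × 0.6847 + 0.0589 × 0.3153
     = 0.00376585 + 0.01857117
     = 0.02233702

Step 2: Apply Bayes' theorem
P(A|D) = P(D|A)P(A) / P(D)
       = 0.00376585 / 0.02233702
       = 0.1686


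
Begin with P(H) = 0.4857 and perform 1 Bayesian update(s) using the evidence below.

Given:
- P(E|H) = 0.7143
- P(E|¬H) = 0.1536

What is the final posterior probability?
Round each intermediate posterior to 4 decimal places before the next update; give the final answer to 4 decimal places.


Sequential Bayesian updating:

Initial prior: P(H) = 0.4857

Update 1:
  P(E) = 0.7143 × 0.4857 + 0.1536 × 0.5143 = 0.34693551 + 0.07899648 = 0.42593199
  P(H|E) = 0.34693551 / 0.42593199 = 0.8145

Final posterior: 0.8145


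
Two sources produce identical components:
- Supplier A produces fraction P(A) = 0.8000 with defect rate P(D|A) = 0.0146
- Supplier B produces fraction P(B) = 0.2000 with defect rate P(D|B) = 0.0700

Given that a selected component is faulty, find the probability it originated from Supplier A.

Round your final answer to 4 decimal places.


Let A = from Supplier A, D = faulty

Given:
- P(A) = 0.8000, P(B) = 0.2000
- P(D|A) = 0.0146, P(D|B) = 0.0700

Step 1: Find P(D)
P(D) = P(D|A)P(A) + P(D|B)P(B)
     = 0.0146 × 0.8000 + 0.0700 × 0.2000
     = 0.01168000 + 0.01400000
     = 0.02568000

Step 2: Apply Bayes' theorem
P(A|D) = P(D|A)P(A) / P(D)
       = 0.01168000 / 0.02568000
       = 0.4548


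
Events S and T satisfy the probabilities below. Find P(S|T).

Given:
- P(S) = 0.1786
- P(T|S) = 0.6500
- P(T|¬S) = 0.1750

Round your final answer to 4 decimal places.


Bayes' theorem: P(S|T) = P(T|S) × P(S) / P(T)

Step 1: Calculate P(T) using law of total probability
P(T) = P(T|S)P(S) + P(T|¬S)P(¬S)
     = 0.6500 × 0.1786 + 0.1750 × 0.8214
     = 0.11609000 + 0.14374500
     = 0.25983500

Step 2: Apply Bayes' theorem
P(S|T) = P(T|S) × P(S) / P(T)
       = 0.11609000 / 0.25983500
       = 0.4468


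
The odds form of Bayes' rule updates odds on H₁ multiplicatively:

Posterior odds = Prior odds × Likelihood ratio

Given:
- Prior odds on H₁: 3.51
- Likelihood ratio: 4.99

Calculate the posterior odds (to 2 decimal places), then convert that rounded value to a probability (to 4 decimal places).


Step 1: Calculate posterior odds
Posterior odds = Prior odds × LR
               = 3.51 × 4.99
               = 17.51

Step 2: Convert to probability
P(H₁|E) = Posterior odds / (1 + Posterior odds)
       = 17.51 / (1 + 17.51)
       = 17.51 / 18.51
       = 0.9460

The evidence increased P(H₁) from 0.7783 to 0.9460.


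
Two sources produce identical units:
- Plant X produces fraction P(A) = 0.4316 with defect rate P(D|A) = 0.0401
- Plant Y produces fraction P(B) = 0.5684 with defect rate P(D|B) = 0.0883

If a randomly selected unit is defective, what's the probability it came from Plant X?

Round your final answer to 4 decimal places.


Let A = from Plant X, D = defective

Given:
- P(A) = 0.4316, P(B) = 0.5684
- P(D|A) = 0.0401, P(D|B) = 0.0883

Step 1: Find P(D)
P(D) = P(D|A)P(A) + P(D|B)P(B)
     = 0.0401 × 0.4316 + 0.0883 × 0.5684
     = 0.01730716 + 0.05018972
     = 0.06749688

Step 2: Apply Bayes' theorem
P(A|D) = P(D|A)P(A) / P(D)
       = 0.01730716 / 0.06749688
       = 0.2564


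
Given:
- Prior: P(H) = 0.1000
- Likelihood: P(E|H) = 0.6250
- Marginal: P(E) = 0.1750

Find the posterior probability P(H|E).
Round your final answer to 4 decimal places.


Using Bayes' theorem:

P(H|E) = P(E|H) × P(H) / P(E)
       = 0.6250 × 0.1000 / 0.1750
       = 0.06250000 / 0.1750
       = 0.3571

The evidence strengthens our belief in H.
Prior: 0.1000 → Posterior: 0.3571


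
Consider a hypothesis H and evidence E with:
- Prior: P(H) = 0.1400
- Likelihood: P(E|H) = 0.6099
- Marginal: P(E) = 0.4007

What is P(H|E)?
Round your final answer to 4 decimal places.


Using Bayes' theorem:

P(H|E) = P(E|H) × P(H) / P(E)
       = 0.6099 × 0.1400 / 0.4007
       = 0.08538600 / 0.4007
       = 0.2131

The evidence strengthens our belief in H.
Prior: 0.1400 → Posterior: 0.2131


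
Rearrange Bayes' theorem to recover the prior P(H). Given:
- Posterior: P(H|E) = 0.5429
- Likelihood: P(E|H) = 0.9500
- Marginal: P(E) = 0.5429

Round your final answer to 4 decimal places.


From Bayes' theorem: P(H|E) = P(E|H) × P(H) / P(E)

Rearranging for P(H):
P(H) = P(H|E) × P(E) / P(E|H)
     = 0.5429 × 0.5429 / 0.9500
     = 0.29474041 / 0.9500
     = 0.3103


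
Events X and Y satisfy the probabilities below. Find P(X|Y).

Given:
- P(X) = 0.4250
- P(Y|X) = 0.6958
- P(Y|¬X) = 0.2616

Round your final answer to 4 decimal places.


Bayes' theorem: P(X|Y) = P(Y|X) × P(X) / P(Y)

Step 1: Calculate P(Y) using law of total probability
P(Y) = P(Y|X)P(X) + P(Y|¬X)P(¬X)
     = 0.6958 × 0.4250 + 0.2616 × 0.5750
     = 0.29571500 + 0.15042000
     = 0.44613500

Step 2: Apply Bayes' theorem
P(X|Y) = P(Y|X) × P(X) / P(Y)
       = 0.29571500 / 0.44613500
       = 0.6628


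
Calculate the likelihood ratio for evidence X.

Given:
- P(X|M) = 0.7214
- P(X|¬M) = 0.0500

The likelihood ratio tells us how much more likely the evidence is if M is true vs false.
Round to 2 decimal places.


Likelihood Ratio (LR) = P(X|M) / P(X|¬M)

LR = 0.7214 / 0.0500
   = 14.43

The evidence is 14.43 times more likely if M is true than if M is false.
Because LR exceeds 1, X is evidence for M.


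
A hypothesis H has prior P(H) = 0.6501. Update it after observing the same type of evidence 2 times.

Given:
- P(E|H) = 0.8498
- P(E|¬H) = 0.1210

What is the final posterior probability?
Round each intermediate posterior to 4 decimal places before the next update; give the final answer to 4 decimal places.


Sequential Bayesian updating:

Initial prior: P(H) = 0.6501

Update 1:
  P(E) = 0.8498 × 0.6501 + 0.1210 × 0.3499 = 0.55245498 + 0.04233790 = 0.59479288
  P(H|E) = 0.55245498 / 0.59479288 = 0.9288

Update 2:
  P(E) = 0.8498 × 0.9288 + 0.1210 × 0.0712 = 0.78929424 + 0.00861520 = 0.79790944
  P(H|E) = 0.78929424 / 0.79790944 = 0.9892

Final posterior: 0.9892


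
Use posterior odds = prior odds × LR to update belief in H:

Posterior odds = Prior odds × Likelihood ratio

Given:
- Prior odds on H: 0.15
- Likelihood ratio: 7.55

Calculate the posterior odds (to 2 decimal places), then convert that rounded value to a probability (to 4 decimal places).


Step 1: Calculate posterior odds
Posterior odds = Prior odds × LR
               = 0.15 × 7.55
               = 1.13

Step 2: Convert to probability
P(H|E) = Posterior odds / (1 + Posterior odds)
       = 1.13 / (1 + 1.13)
       = 1.13 / 2.13
       = 0.5305

The evidence increased P(H) from 0.1304 to 0.5305.


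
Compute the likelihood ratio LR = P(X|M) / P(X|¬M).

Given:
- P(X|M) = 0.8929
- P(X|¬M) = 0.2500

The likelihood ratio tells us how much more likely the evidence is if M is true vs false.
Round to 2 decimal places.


Likelihood Ratio (LR) = P(X|M) / P(X|¬M)

LR = 0.8929 / 0.2500
   = 3.57

The evidence is 3.57 times more likely if M is true than if M is false.
LR > 1, so observing X raises the odds in favor of M.


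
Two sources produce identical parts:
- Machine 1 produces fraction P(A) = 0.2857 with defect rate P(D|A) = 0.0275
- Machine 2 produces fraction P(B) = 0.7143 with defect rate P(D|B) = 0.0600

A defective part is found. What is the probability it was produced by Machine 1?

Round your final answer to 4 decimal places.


Let A = from Machine 1, D = defective

Given:
- P(A) = 0.2857, P(B) = 0.7143
- P(D|A) = 0.0275, P(D|B) = 0.0600

Step 1: Find P(D)
P(D) = P(D|A)P(A) + P(D|B)P(B)
     = 0.0275 × 0.2857 + 0.0600 × 0.7143
     = 0.00785675 + 0.04285800
     = 0.05071475

Step 2: Apply Bayes' theorem
P(A|D) = P(D|A)P(A) / P(D)
       = 0.00785675 / 0.05071475
       = 0.1549


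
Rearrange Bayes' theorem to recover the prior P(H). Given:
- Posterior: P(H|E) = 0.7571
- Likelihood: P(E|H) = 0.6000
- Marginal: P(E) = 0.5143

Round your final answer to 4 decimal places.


From Bayes' theorem: P(H|E) = P(E|H) × P(H) / P(E)

Rearranging for P(H):
P(H) = P(H|E) × P(E) / P(E|H)
     = 0.7571 × 0.5143 / 0.6000
     = 0.38937653 / 0.6000
     = 0.6490


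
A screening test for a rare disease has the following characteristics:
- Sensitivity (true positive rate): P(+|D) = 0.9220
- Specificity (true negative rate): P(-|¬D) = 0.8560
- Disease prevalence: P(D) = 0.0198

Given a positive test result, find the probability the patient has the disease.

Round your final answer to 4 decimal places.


Let D = has disease, + = positive test

Given:
- P(D) = 0.0198 (prevalence)
- P(+|D) = 0.9220 (sensitivity)
- P(-|¬D) = 0.8560 (specificity)
- P(+|¬D) = 0.1440 (false positive rate = 1 - specificity)

Step 1: Find P(+)
P(+) = P(+|D)P(D) + P(+|¬D)P(¬D)
     = 0.9220 × 0.0198 + 0.1440 × 0.9802
     = 0.01825560 + 0.14114880
     = 0.15940440

Step 2: Apply Bayes' theorem for P(D|+)
P(D|+) = P(+|D)P(D) / P(+)
       = 0.01825560 / 0.15940440
       = 0.1145


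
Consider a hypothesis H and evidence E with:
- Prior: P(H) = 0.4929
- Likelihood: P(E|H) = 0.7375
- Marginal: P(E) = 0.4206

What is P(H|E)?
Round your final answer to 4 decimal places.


Using Bayes' theorem:

P(H|E) = P(E|H) × P(H) / P(E)
       = 0.7375 × 0.4929 / 0.4206
       = 0.36351375 / 0.4206
       = 0.8643

The evidence strengthens our belief in H.
Prior: 0.4929 → Posterior: 0.8643


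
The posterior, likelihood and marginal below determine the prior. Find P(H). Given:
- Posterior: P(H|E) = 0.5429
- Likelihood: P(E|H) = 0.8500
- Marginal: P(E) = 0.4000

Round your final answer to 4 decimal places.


From Bayes' theorem: P(H|E) = P(E|H) × P(H) / P(E)

Rearranging for P(H):
P(H) = P(H|E) × P(E) / P(E|H)
     = 0.5429 × 0.4000 / 0.8500
     = 0.21716000 / 0.8500
     = 0.2555


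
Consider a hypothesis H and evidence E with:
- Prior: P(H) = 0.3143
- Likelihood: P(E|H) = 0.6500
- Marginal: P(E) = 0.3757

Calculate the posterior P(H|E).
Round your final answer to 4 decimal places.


Using Bayes' theorem:

P(H|E) = P(E|H) × P(H) / P(E)
       = 0.6500 × 0.3143 / 0.3757
       = 0.20429500 / 0.3757
       = 0.5438

The evidence strengthens our belief in H.
Prior: 0.3143 → Posterior: 0.5438


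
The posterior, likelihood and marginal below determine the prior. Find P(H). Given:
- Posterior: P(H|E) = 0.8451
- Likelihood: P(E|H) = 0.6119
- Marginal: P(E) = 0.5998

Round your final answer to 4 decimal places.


From Bayes' theorem: P(H|E) = P(E|H) × P(H) / P(E)

Rearranging for P(H):
P(H) = P(H|E) × P(E) / P(E|H)
     = 0.8451 × 0.5998 / 0.6119
     = 0.50689098 / 0.6119
     = 0.8284


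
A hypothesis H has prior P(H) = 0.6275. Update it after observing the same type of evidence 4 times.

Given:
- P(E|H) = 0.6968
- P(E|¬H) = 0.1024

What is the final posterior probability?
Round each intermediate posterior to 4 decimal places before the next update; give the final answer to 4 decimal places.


Sequential Bayesian updating:

Initial prior: P(H) = 0.6275

Update 1:
  P(E) = 0.6968 × 0.6275 + 0.1024 × 0.3725 = 0.43724200 + 0.03814400 = 0.47538600
  P(H|E) = 0.43724200 / 0.47538600 = 0.9198

Update 2:
  P(E) = 0.6968 × 0.9198 + 0.1024 × 0.0802 = 0.64091664 + 0.00821248 = 0.64912912
  P(H|E) = 0.64091664 / 0.64912912 = 0.9873

Update 3:
  P(E) = 0.6968 × 0.9873 + 0.1024 × 0.0127 = 0.68795064 + 0.00130048 = 0.68925112
  P(H|E) = 0.68795064 / 0.68925112 = 0.9981

Update 4:
  P(E) = 0.6968 × 0.9981 + 0.1024 × 0.0019 = 0.69547608 + 0.00019456 = 0.69567064
  P(H|E) = 0.69547608 / 0.69567064 = 0.9997

Final posterior: 0.9997


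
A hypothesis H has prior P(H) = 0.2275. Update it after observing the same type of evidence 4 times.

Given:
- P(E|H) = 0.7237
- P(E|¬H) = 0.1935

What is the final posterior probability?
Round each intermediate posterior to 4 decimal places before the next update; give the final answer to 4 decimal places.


Sequential Bayesian updating:

Initial prior: P(H) = 0.2275

Update 1:
  P(E) = 0.7237 × 0.2275 + 0.1935 × 0.7725 = 0.16464175 + 0.14947875 = 0.31412050
  P(H|E) = 0.16464175 / 0.31412050 = 0.5241

Update 2:
  P(E) = 0.7237 × 0.5241 + 0.1935 × 0.4759 = 0.37929117 + 0.09208665 = 0.47137782
  P(H|E) = 0.37929117 / 0.47137782 = 0.8046

Update 3:
  P(E) = 0.7237 × 0.8046 + 0.1935 × 0.1954 = 0.58228902 + 0.03780990 = 0.62009892
  P(H|E) = 0.58228902 / 0.62009892 = 0.9390

Update 4:
  P(E) = 0.7237 × 0.9390 + 0.1935 × 0.0610 = 0.67955430 + 0.01180350 = 0.69135780
  P(H|E) = 0.67955430 / 0.69135780 = 0.9829

Final posterior: 0.9829


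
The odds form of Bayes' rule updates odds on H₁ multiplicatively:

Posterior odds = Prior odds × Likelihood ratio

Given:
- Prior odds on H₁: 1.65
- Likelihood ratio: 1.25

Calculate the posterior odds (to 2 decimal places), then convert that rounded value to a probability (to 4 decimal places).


Step 1: Calculate posterior odds
Posterior odds = Prior odds × LR
               = 1.65 × 1.25
               = 2.06

Step 2: Convert to probability
P(H₁|E) = Posterior odds / (1 + Posterior odds)
       = 2.06 / (1 + 2.06)
       = 2.06 / 3.06
       = 0.6732

The evidence increased P(H₁) from 0.6226 to 0.6732.


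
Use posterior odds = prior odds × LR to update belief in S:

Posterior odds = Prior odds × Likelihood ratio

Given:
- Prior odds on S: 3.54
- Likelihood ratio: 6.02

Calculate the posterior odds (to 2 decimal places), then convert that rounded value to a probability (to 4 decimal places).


Step 1: Calculate posterior odds
Posterior odds = Prior odds × LR
               = 3.54 × 6.02
               = 21.31

Step 2: Convert to probability
P(S|E) = Posterior odds / (1 + Posterior odds)
       = 21.31 / (1 + 21.31)
       = 21.31 / 22.31
       = 0.9552

The evidence increased P(S) from 0.7797 to 0.9552.


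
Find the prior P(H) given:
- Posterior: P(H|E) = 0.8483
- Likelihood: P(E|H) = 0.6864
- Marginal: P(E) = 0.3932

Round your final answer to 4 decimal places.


From Bayes' theorem: P(H|E) = P(E|H) × P(H) / P(E)

Rearranging for P(H):
P(H) = P(H|E) × P(E) / P(E|H)
     = 0.8483 × 0.3932 / 0.6864
     = 0.33355156 / 0.6864
     = 0.4859


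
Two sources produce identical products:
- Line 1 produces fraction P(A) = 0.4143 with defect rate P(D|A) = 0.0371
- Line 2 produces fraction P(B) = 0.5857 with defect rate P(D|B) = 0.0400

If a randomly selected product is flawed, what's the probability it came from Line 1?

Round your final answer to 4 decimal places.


Let A = from Line 1, D = flawed

Given:
- P(A) = 0.4143, P(B) = 0.5857
- P(D|A) = 0.0371, P(D|B) = 0.0400

Step 1: Find P(D)
P(D) = P(D|A)P(A) + P(D|B)P(B)
     = 0.0371 × 0.4143 + 0.0400 × 0.5857
     = 0.01537053 + 0.02342800
     = 0.03879853

Step 2: Apply Bayes' theorem
P(A|D) = P(D|A)P(A) / P(D)
       = 0.01537053 / 0.03879853
       = 0.3962


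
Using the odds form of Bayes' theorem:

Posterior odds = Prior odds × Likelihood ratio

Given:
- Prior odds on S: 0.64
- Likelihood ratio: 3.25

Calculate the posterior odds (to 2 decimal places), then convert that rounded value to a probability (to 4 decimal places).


Step 1: Calculate posterior odds
Posterior odds = Prior odds × LR
               = 0.64 × 3.25
               = 2.08

Step 2: Convert to probability
P(S|E) = Posterior odds / (1 + Posterior odds)
       = 2.08 / (1 + 2.08)
       = 2.08 / 3.08
       = 0.6753

The evidence increased P(S) from 0.3902 to 0.6753.


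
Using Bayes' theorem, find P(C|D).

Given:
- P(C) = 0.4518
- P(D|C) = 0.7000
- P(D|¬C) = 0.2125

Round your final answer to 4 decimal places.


Bayes' theorem: P(C|D) = P(D|C) × P(C) / P(D)

Step 1: Calculate P(D) using law of total probability
P(D) = P(D|C)P(C) + P(D|¬C)P(¬C)
     = 0.7000 × 0.4518 + 0.2125 × 0.5482
     = 0.31626000 + 0.11649250
     = 0.43275250

Step 2: Apply Bayes' theorem
P(C|D) = P(D|C) × P(C) / P(D)
       = 0.31626000 / 0.43275250
       = 0.7308


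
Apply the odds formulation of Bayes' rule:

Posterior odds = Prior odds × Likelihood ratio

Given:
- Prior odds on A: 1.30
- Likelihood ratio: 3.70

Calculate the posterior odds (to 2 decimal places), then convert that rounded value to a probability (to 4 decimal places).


Step 1: Calculate posterior odds
Posterior odds = Prior odds × LR
               = 1.30 × 3.70
               = 4.81

Step 2: Convert to probability
P(A|E) = Posterior odds / (1 + Posterior odds)
       = 4.81 / (1 + 4.81)
       = 4.81 / 5.81
       = 0.8279

The evidence increased P(A) from 0.5652 to 0.8279.


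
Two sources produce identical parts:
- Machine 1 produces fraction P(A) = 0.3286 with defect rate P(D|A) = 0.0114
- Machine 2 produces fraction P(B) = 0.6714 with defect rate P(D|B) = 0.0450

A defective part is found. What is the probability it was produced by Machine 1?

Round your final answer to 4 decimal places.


Let A = from Machine 1, D = defective

Given:
- P(A) = 0.3286, P(B) = 0.6714
- P(D|A) = 0.0114, P(D|B) = 0.0450

Step 1: Find P(D)
P(D) = P(D|A)P(A) + P(D|B)P(B)
     = 0.0114 × 0.3286 + 0.0450 × 0.6714
     = 0.00374604 + 0.03021300
     = 0.03395904

Step 2: Apply Bayes' theorem
P(A|D) = P(D|A)P(A) / P(D)
       = 0.00374604 / 0.03395904
       = 0.1103


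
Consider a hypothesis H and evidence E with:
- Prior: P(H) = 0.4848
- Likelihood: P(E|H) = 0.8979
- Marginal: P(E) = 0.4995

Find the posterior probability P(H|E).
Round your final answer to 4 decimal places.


Using Bayes' theorem:

P(H|E) = P(E|H) × P(H) / P(E)
       = 0.8979 × 0.4848 / 0.4995
       = 0.43530192 / 0.4995
       = 0.8715

The evidence strengthens our belief in H.
Prior: 0.4848 → Posterior: 0.8715


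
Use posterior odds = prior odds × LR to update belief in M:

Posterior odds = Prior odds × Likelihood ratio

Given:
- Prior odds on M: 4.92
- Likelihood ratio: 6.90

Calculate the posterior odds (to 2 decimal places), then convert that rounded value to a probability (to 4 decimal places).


Step 1: Calculate posterior odds
Posterior odds = Prior odds × LR
               = 4.92 × 6.90
               = 33.95

Step 2: Convert to probability
P(M|E) = Posterior odds / (1 + Posterior odds)
       = 33.95 / (1 + 33.95)
       = 33.95 / 34.95
       = 0.9714

The evidence increased P(M) from 0.8311 to 0.9714.


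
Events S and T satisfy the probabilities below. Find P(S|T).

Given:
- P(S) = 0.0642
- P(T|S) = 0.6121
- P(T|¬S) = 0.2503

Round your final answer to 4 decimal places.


Bayes' theorem: P(S|T) = P(T|S) × P(S) / P(T)

Step 1: Calculate P(T) using law of total probability
P(T) = P(T|S)P(S) + P(T|¬S)P(¬S)
     = 0.6121 × 0.0642 + 0.2503 × 0.9358
     = 0.03929682 + 0.23423074
     = 0.27352756

Step 2: Apply Bayes' theorem
P(S|T) = P(T|S) × P(S) / P(T)
       = 0.03929682 / 0.27352756
       = 0.1437


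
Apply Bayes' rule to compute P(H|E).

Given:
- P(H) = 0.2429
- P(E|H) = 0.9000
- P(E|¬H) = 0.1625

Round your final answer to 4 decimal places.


Bayes' theorem: P(H|E) = P(E|H) × P(H) / P(E)

Step 1: Calculate P(E) using law of total probability
P(E) = P(E|H)P(H) + P(E|¬H)P(¬H)
     = 0.9000 × 0.2429 + 0.1625 × 0.7571
     = 0.21861000 + 0.12302875
     = 0.34163875

Step 2: Apply Bayes' theorem
P(H|E) = P(E|H) × P(H) / P(E)
       = 0.21861000 / 0.34163875
       = 0.6399


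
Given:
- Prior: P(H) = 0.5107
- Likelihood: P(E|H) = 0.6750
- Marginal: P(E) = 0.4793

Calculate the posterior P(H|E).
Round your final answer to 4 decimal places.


Using Bayes' theorem:

P(H|E) = P(E|H) × P(H) / P(E)
       = 0.6750 × 0.5107 / 0.4793
       = 0.34472250 / 0.4793
       = 0.7192

The evidence strengthens our belief in H.
Prior: 0.5107 → Posterior: 0.7192


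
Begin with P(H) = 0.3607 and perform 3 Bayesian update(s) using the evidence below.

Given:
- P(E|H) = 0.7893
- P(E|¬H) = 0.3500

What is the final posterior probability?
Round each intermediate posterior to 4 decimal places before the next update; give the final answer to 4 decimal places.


Sequential Bayesian updating:

Initial prior: P(H) = 0.3607

Update 1:
  P(E) = 0.7893 × 0.3607 + 0.3500 × 0.6393 = 0.28470051 + 0.22375500 = 0.50845551
  P(H|E) = 0.28470051 / 0.50845551 = 0.5599

Update 2:
  P(E) = 0.7893 × 0.5599 + 0.3500 × 0.4401 = 0.44192907 + 0.15403500 = 0.59596407
  P(H|E) = 0.44192907 / 0.59596407 = 0.7415

Update 3:
  P(E) = 0.7893 × 0.7415 + 0.3500 × 0.2585 = 0.58526595 + 0.09047500 = 0.67574095
  P(H|E) = 0.58526595 / 0.67574095 = 0.8661

Final posterior: 0.8661


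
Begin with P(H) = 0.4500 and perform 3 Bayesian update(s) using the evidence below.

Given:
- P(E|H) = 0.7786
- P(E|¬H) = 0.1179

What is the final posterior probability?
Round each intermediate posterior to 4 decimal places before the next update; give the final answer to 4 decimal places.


Sequential Bayesian updating:

Initial prior: P(H) = 0.4500

Update 1:
  P(E) = 0.7786 × 0.4500 + 0.1179 × 0.5500 = 0.35037000 + 0.06484500 = 0.41521500
  P(H|E) = 0.35037000 / 0.41521500 = 0.8438

Update 2:
  P(E) = 0.7786 × 0.8438 + 0.1179 × 0.1562 = 0.65698268 + 0.01841598 = 0.67539866
  P(H|E) = 0.65698268 / 0.67539866 = 0.9727

Update 3:
  P(E) = 0.7786 × 0.9727 + 0.1179 × 0.0273 = 0.75734422 + 0.00321867 = 0.76056289
  P(H|E) = 0.75734422 / 0.76056289 = 0.9958

Final posterior: 0.9958


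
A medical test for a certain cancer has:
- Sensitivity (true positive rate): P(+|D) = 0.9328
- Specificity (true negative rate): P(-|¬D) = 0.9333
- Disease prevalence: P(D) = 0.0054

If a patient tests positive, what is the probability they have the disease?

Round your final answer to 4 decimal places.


Let D = has disease, + = positive test

Given:
- P(D) = 0.0054 (prevalence)
- P(+|D) = 0.9328 (sensitivity)
- P(-|¬D) = 0.9333 (specificity)
- P(+|¬D) = 0.0667 (false positive rate = 1 - specificity)

Step 1: Find P(+)
P(+) = P(+|D)P(D) + P(+|¬D)P(¬D)
     = 0.9328 × 0.0054 + 0.0667 × 0.9946
     = 0.00503712 + 0.06633982
     = 0.07137694

Step 2: Apply Bayes' theorem for P(D|+)
P(D|+) = P(+|D)P(D) / P(+)
       = 0.00503712 / 0.07137694
       = 0.0706
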